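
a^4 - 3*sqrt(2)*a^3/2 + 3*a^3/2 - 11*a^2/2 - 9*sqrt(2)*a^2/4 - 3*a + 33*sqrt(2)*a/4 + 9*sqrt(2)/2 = (a - 2)*(a + 1/2)*(a + 3)*(a - 3*sqrt(2)/2)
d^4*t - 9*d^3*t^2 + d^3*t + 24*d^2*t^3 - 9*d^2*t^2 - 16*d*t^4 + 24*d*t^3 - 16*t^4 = (d - 4*t)^2*(d - t)*(d*t + t)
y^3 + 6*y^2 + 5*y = y*(y + 1)*(y + 5)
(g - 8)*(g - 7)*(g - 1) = g^3 - 16*g^2 + 71*g - 56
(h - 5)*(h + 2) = h^2 - 3*h - 10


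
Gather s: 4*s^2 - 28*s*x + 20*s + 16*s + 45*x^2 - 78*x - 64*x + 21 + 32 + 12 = 4*s^2 + s*(36 - 28*x) + 45*x^2 - 142*x + 65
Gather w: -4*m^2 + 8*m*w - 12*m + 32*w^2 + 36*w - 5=-4*m^2 - 12*m + 32*w^2 + w*(8*m + 36) - 5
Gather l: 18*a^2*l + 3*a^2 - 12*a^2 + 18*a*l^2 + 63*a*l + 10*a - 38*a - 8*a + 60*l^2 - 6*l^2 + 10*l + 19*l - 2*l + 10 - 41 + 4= -9*a^2 - 36*a + l^2*(18*a + 54) + l*(18*a^2 + 63*a + 27) - 27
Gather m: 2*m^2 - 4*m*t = 2*m^2 - 4*m*t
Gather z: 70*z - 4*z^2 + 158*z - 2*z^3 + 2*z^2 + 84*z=-2*z^3 - 2*z^2 + 312*z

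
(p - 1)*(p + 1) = p^2 - 1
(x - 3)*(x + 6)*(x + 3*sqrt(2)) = x^3 + 3*x^2 + 3*sqrt(2)*x^2 - 18*x + 9*sqrt(2)*x - 54*sqrt(2)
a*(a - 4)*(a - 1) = a^3 - 5*a^2 + 4*a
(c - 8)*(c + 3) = c^2 - 5*c - 24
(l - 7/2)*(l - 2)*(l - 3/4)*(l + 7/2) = l^4 - 11*l^3/4 - 43*l^2/4 + 539*l/16 - 147/8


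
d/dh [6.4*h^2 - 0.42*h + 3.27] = 12.8*h - 0.42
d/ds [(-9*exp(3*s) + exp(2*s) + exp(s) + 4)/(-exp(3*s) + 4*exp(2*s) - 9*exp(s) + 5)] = (-35*exp(4*s) + 164*exp(3*s) - 136*exp(2*s) - 22*exp(s) + 41)*exp(s)/(exp(6*s) - 8*exp(5*s) + 34*exp(4*s) - 82*exp(3*s) + 121*exp(2*s) - 90*exp(s) + 25)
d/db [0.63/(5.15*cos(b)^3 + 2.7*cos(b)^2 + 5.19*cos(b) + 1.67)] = (9.7335*cos(b)^2 + 3.402*cos(b) + 3.2697)*sin(b)/(5.15*cos(b)^3 + 2.7*cos(b)^2 + 5.19*cos(b) + 1.67)^2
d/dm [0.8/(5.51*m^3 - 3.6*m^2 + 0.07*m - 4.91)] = (-13.224*m^2 + 5.76*m - 0.056)/(5.51*m^3 - 3.6*m^2 + 0.07*m - 4.91)^2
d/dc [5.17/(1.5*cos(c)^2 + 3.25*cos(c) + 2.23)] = (15.51*cos(c) + 16.8025)*sin(c)/(1.5*cos(c)^2 + 3.25*cos(c) + 2.23)^2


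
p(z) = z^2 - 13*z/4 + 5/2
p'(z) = 2*z - 13/4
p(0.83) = 0.49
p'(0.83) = -1.59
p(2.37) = 0.41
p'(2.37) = 1.49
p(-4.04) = 31.95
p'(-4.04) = -11.33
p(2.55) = 0.72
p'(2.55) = 1.85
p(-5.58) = 51.77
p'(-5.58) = -14.41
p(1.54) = -0.13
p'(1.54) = -0.17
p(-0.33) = 3.68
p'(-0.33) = -3.91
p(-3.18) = 22.95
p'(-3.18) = -9.61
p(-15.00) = 276.25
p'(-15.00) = -33.25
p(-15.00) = 276.25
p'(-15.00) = -33.25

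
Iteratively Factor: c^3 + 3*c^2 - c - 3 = (c + 3)*(c^2 - 1) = (c - 1)*(c + 3)*(c + 1)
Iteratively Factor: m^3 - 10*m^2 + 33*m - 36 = (m - 4)*(m^2 - 6*m + 9) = (m - 4)*(m - 3)*(m - 3)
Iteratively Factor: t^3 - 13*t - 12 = (t + 1)*(t^2 - t - 12) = (t - 4)*(t + 1)*(t + 3)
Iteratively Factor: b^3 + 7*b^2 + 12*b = (b + 4)*(b^2 + 3*b) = b*(b + 4)*(b + 3)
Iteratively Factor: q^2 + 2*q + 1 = (q + 1)*(q + 1)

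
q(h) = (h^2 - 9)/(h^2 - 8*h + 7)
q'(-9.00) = -0.04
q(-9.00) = 0.45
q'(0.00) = -1.47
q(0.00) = -1.29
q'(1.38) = -9.44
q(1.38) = 3.32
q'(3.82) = -0.83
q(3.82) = -0.62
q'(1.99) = -1.63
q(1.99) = 1.02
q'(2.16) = -1.28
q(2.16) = 0.77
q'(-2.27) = -0.20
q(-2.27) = -0.13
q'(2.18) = -1.24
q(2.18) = 0.75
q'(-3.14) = -0.14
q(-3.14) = 0.02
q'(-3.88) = -0.11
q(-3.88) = 0.11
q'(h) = 2*h/(h^2 - 8*h + 7) + (8 - 2*h)*(h^2 - 9)/(h^2 - 8*h + 7)^2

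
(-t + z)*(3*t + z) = -3*t^2 + 2*t*z + z^2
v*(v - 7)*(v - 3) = v^3 - 10*v^2 + 21*v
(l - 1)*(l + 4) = l^2 + 3*l - 4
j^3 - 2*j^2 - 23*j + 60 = (j - 4)*(j - 3)*(j + 5)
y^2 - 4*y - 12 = (y - 6)*(y + 2)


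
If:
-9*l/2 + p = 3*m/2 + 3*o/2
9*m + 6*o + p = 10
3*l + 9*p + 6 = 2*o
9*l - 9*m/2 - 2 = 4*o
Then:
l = -44/699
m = 5116/699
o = -2068/233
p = -610/233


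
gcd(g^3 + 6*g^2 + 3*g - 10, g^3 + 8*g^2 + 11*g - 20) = g^2 + 4*g - 5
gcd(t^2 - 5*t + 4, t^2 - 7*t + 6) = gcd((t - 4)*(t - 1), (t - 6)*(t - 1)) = t - 1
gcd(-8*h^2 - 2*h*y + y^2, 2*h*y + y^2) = 2*h + y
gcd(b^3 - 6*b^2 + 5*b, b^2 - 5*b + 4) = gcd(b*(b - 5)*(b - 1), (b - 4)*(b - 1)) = b - 1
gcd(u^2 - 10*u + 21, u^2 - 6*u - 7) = u - 7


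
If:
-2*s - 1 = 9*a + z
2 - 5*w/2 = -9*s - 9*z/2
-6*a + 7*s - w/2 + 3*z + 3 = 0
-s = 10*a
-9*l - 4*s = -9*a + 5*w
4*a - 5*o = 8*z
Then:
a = 5/349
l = 2395/3141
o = 2372/1745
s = -50/349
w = -430/349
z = -294/349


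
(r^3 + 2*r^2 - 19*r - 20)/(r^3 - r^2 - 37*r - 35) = (r - 4)/(r - 7)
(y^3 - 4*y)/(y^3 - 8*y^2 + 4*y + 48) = y*(y - 2)/(y^2 - 10*y + 24)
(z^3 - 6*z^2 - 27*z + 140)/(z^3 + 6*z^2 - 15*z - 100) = (z - 7)/(z + 5)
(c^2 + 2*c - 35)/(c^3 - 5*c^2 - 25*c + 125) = (c + 7)/(c^2 - 25)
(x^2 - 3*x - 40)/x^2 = 1 - 3/x - 40/x^2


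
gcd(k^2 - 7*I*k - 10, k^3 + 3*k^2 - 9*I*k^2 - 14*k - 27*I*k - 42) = k - 2*I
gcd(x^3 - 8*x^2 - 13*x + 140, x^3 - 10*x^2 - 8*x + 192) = x + 4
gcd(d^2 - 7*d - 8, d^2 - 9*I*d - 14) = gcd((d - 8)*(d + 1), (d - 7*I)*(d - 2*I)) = 1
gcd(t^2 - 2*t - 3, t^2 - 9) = t - 3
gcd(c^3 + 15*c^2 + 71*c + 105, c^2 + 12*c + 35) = c^2 + 12*c + 35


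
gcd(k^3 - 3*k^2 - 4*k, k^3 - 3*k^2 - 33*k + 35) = 1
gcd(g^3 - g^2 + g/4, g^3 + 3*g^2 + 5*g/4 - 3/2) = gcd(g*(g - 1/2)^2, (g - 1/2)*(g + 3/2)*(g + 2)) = g - 1/2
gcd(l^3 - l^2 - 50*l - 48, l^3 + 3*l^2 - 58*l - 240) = l^2 - 2*l - 48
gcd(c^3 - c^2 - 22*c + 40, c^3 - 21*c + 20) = c^2 + c - 20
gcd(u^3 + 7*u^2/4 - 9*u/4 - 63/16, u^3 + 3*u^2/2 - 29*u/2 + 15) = u - 3/2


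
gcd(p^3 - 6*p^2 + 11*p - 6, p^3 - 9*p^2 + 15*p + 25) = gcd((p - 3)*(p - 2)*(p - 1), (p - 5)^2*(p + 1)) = 1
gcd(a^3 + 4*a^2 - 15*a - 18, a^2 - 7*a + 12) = a - 3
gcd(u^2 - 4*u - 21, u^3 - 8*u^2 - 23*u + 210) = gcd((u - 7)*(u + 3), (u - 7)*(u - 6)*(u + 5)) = u - 7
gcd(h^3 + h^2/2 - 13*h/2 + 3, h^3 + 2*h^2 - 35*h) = 1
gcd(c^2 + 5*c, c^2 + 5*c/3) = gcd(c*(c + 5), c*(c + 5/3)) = c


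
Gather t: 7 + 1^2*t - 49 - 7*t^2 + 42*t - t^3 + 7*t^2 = -t^3 + 43*t - 42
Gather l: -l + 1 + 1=2 - l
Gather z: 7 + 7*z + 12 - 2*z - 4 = 5*z + 15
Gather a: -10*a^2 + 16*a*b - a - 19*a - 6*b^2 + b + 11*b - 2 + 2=-10*a^2 + a*(16*b - 20) - 6*b^2 + 12*b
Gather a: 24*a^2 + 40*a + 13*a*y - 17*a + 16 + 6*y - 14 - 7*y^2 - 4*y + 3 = 24*a^2 + a*(13*y + 23) - 7*y^2 + 2*y + 5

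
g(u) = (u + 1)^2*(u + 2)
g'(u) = (u + 1)^2 + (u + 2)*(2*u + 2)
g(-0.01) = 1.95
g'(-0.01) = 4.92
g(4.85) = 234.42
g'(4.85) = 114.37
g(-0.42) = 0.53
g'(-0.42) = 2.17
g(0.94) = 11.06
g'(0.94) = 15.17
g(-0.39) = 0.60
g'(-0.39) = 2.34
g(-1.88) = 0.09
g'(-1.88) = 0.56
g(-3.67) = -11.91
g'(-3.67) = 16.05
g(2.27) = 45.66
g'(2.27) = 38.62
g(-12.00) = -1210.00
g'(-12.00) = 341.00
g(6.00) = 392.00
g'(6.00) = 161.00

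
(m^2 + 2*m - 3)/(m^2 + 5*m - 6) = (m + 3)/(m + 6)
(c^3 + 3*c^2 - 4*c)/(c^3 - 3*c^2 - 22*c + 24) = c/(c - 6)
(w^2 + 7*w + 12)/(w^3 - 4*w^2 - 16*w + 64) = (w + 3)/(w^2 - 8*w + 16)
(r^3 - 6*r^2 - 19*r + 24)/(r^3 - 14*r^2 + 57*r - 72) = (r^2 + 2*r - 3)/(r^2 - 6*r + 9)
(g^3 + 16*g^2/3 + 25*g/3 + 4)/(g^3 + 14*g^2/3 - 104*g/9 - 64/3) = 3*(g^2 + 4*g + 3)/(3*g^2 + 10*g - 48)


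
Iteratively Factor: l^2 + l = (l)*(l + 1)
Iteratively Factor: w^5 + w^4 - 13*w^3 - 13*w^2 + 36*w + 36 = (w - 3)*(w^4 + 4*w^3 - w^2 - 16*w - 12) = (w - 3)*(w - 2)*(w^3 + 6*w^2 + 11*w + 6) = (w - 3)*(w - 2)*(w + 2)*(w^2 + 4*w + 3) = (w - 3)*(w - 2)*(w + 1)*(w + 2)*(w + 3)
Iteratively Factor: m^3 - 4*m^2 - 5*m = (m)*(m^2 - 4*m - 5) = m*(m + 1)*(m - 5)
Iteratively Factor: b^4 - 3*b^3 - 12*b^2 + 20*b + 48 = (b - 4)*(b^3 + b^2 - 8*b - 12) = (b - 4)*(b + 2)*(b^2 - b - 6) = (b - 4)*(b - 3)*(b + 2)*(b + 2)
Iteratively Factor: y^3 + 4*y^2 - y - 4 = (y - 1)*(y^2 + 5*y + 4) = (y - 1)*(y + 1)*(y + 4)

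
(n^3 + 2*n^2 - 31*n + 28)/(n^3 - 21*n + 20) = (n + 7)/(n + 5)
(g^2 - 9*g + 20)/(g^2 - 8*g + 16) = (g - 5)/(g - 4)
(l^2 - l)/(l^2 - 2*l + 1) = l/(l - 1)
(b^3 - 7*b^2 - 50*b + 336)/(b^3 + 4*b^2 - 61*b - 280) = (b - 6)/(b + 5)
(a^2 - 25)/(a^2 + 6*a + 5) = (a - 5)/(a + 1)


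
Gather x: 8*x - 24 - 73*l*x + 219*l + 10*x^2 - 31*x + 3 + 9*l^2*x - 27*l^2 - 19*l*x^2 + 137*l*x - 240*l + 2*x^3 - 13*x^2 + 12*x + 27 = -27*l^2 - 21*l + 2*x^3 + x^2*(-19*l - 3) + x*(9*l^2 + 64*l - 11) + 6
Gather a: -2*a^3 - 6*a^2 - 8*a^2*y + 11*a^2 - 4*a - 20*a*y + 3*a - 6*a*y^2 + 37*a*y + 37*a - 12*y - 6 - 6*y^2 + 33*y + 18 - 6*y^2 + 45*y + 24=-2*a^3 + a^2*(5 - 8*y) + a*(-6*y^2 + 17*y + 36) - 12*y^2 + 66*y + 36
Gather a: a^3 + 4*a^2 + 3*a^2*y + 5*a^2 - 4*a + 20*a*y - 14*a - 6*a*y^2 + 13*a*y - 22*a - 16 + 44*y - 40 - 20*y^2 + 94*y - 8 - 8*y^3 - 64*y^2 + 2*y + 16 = a^3 + a^2*(3*y + 9) + a*(-6*y^2 + 33*y - 40) - 8*y^3 - 84*y^2 + 140*y - 48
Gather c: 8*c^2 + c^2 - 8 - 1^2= 9*c^2 - 9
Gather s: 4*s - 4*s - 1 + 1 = 0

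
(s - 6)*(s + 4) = s^2 - 2*s - 24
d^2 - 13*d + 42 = (d - 7)*(d - 6)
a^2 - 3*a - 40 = (a - 8)*(a + 5)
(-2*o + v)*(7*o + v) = -14*o^2 + 5*o*v + v^2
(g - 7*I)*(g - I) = g^2 - 8*I*g - 7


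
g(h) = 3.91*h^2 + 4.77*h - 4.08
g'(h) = 7.82*h + 4.77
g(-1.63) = -1.47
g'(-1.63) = -7.98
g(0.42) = -1.39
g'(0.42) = 8.05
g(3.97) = 76.48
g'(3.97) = 35.82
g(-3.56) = 28.49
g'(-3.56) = -23.07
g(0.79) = 2.13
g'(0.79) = 10.95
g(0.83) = 2.57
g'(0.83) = 11.26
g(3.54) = 61.80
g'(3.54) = 32.45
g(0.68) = 0.97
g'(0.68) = 10.09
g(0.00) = -4.08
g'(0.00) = 4.77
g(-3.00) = 16.80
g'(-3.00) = -18.69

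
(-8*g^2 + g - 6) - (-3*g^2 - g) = -5*g^2 + 2*g - 6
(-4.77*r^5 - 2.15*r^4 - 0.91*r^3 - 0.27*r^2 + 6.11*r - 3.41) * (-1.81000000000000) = 8.6337*r^5 + 3.8915*r^4 + 1.6471*r^3 + 0.4887*r^2 - 11.0591*r + 6.1721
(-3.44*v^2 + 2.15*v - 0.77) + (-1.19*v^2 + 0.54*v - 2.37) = -4.63*v^2 + 2.69*v - 3.14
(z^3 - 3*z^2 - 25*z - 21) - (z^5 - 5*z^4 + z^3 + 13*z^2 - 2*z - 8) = -z^5 + 5*z^4 - 16*z^2 - 23*z - 13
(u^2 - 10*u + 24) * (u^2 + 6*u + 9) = u^4 - 4*u^3 - 27*u^2 + 54*u + 216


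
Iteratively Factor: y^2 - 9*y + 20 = (y - 5)*(y - 4)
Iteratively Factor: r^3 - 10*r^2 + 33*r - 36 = (r - 3)*(r^2 - 7*r + 12) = (r - 3)^2*(r - 4)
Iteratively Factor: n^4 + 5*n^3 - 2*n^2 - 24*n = (n + 4)*(n^3 + n^2 - 6*n) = n*(n + 4)*(n^2 + n - 6) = n*(n - 2)*(n + 4)*(n + 3)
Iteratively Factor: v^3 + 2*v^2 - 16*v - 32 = (v + 4)*(v^2 - 2*v - 8) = (v - 4)*(v + 4)*(v + 2)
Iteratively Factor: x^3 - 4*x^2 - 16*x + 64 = (x - 4)*(x^2 - 16) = (x - 4)*(x + 4)*(x - 4)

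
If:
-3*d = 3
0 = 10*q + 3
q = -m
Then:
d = -1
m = 3/10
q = -3/10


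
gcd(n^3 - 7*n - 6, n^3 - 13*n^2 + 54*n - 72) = n - 3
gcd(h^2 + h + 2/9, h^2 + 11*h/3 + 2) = h + 2/3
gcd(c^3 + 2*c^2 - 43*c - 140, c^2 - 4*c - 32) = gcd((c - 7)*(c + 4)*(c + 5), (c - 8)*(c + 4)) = c + 4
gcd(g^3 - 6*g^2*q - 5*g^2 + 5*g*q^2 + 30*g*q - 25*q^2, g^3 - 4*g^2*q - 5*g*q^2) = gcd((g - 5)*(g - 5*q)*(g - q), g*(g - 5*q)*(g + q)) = -g + 5*q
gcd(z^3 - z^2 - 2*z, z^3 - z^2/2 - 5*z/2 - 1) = z^2 - z - 2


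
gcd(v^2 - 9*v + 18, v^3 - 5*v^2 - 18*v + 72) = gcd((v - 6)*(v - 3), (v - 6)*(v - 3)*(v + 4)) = v^2 - 9*v + 18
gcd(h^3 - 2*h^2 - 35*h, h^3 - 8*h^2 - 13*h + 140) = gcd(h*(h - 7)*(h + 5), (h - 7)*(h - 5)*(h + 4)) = h - 7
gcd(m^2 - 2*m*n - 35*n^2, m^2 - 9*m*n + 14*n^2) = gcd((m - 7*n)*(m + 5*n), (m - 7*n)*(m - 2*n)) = m - 7*n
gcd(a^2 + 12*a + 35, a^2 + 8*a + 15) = a + 5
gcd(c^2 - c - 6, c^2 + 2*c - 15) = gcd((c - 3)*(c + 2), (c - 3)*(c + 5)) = c - 3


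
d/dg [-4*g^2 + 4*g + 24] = 4 - 8*g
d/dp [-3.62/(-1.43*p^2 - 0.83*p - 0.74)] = (-10.3532*p - 3.0046)/(1.43*p^2 + 0.83*p + 0.74)^2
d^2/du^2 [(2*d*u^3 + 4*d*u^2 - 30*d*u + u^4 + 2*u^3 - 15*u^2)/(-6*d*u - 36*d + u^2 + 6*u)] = 2*(-4*u*(-3*d + u + 3)^2*(2*d*u^2 + 4*d*u - 30*d + u^3 + 2*u^2 - 15*u) + (6*d*u + 36*d - u^2 - 6*u)^2*(-6*d*u - 4*d - 6*u^2 - 6*u + 15) + (6*d*u + 36*d - u^2 - 6*u)*(-2*d*u^3 - 4*d*u^2 + 30*d*u - u^4 - 2*u^3 + 15*u^2 - 4*(-3*d + u + 3)*(3*d*u^2 + 4*d*u - 15*d + 2*u^3 + 3*u^2 - 15*u)))/(6*d*u + 36*d - u^2 - 6*u)^3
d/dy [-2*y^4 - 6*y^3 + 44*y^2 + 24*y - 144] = -8*y^3 - 18*y^2 + 88*y + 24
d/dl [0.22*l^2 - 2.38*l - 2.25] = 0.44*l - 2.38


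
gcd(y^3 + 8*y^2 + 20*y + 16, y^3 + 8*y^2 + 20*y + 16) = y^3 + 8*y^2 + 20*y + 16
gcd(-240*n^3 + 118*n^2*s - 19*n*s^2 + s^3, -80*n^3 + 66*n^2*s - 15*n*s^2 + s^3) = 40*n^2 - 13*n*s + s^2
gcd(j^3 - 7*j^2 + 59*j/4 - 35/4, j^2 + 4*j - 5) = j - 1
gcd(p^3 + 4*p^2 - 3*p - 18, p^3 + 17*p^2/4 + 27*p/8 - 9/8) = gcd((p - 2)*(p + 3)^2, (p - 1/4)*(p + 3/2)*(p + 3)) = p + 3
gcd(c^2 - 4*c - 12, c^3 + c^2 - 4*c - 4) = c + 2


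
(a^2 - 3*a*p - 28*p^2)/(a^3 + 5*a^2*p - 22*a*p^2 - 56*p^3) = (a^2 - 3*a*p - 28*p^2)/(a^3 + 5*a^2*p - 22*a*p^2 - 56*p^3)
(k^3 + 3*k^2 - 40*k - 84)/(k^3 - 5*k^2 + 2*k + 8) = (k^3 + 3*k^2 - 40*k - 84)/(k^3 - 5*k^2 + 2*k + 8)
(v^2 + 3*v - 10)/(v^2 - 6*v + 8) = (v + 5)/(v - 4)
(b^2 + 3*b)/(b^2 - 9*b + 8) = b*(b + 3)/(b^2 - 9*b + 8)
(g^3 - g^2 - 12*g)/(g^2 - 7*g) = (g^2 - g - 12)/(g - 7)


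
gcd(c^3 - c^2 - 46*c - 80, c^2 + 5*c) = c + 5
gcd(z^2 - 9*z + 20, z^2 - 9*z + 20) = z^2 - 9*z + 20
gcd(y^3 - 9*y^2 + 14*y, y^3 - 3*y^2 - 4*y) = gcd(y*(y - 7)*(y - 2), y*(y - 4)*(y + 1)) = y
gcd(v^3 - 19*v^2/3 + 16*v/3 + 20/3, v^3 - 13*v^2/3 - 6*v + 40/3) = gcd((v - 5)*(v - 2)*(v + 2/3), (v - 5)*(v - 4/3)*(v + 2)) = v - 5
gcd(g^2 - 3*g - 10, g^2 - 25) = g - 5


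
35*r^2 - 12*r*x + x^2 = (-7*r + x)*(-5*r + x)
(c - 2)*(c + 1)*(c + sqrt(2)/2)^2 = c^4 - c^3 + sqrt(2)*c^3 - 3*c^2/2 - sqrt(2)*c^2 - 2*sqrt(2)*c - c/2 - 1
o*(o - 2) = o^2 - 2*o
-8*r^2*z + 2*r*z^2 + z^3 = z*(-2*r + z)*(4*r + z)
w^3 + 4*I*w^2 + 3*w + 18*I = (w - 2*I)*(w + 3*I)^2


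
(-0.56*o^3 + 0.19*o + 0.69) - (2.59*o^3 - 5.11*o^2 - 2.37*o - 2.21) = -3.15*o^3 + 5.11*o^2 + 2.56*o + 2.9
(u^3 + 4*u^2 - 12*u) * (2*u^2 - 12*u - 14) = 2*u^5 - 4*u^4 - 86*u^3 + 88*u^2 + 168*u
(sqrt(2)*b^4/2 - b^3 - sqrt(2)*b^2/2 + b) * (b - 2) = sqrt(2)*b^5/2 - sqrt(2)*b^4 - b^4 - sqrt(2)*b^3/2 + 2*b^3 + b^2 + sqrt(2)*b^2 - 2*b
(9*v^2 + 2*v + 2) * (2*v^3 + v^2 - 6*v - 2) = 18*v^5 + 13*v^4 - 48*v^3 - 28*v^2 - 16*v - 4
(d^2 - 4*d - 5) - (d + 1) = d^2 - 5*d - 6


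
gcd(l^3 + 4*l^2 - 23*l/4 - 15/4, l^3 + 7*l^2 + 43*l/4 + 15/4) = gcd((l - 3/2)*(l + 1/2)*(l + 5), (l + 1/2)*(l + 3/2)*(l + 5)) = l^2 + 11*l/2 + 5/2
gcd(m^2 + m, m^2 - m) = m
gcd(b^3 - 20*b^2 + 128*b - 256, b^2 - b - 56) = b - 8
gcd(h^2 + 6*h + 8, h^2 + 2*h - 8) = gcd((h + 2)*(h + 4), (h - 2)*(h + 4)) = h + 4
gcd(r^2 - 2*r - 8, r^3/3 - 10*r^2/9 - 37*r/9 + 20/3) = 1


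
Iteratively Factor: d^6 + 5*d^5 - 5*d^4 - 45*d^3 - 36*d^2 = (d + 4)*(d^5 + d^4 - 9*d^3 - 9*d^2) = d*(d + 4)*(d^4 + d^3 - 9*d^2 - 9*d) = d^2*(d + 4)*(d^3 + d^2 - 9*d - 9) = d^2*(d + 1)*(d + 4)*(d^2 - 9) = d^2*(d + 1)*(d + 3)*(d + 4)*(d - 3)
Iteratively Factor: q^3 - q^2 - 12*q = (q - 4)*(q^2 + 3*q) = (q - 4)*(q + 3)*(q)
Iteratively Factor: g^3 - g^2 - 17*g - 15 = (g - 5)*(g^2 + 4*g + 3) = (g - 5)*(g + 3)*(g + 1)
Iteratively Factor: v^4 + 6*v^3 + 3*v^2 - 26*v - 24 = (v + 3)*(v^3 + 3*v^2 - 6*v - 8) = (v - 2)*(v + 3)*(v^2 + 5*v + 4) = (v - 2)*(v + 1)*(v + 3)*(v + 4)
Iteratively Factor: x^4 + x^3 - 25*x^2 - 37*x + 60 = (x - 1)*(x^3 + 2*x^2 - 23*x - 60) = (x - 1)*(x + 3)*(x^2 - x - 20) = (x - 1)*(x + 3)*(x + 4)*(x - 5)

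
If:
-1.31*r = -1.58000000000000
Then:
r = 1.21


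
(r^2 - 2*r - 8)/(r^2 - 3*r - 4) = (r + 2)/(r + 1)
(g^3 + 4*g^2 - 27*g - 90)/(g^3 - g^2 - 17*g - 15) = (g + 6)/(g + 1)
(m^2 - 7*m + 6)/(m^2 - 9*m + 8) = (m - 6)/(m - 8)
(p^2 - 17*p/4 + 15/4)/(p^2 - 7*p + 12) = (p - 5/4)/(p - 4)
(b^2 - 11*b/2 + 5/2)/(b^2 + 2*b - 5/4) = 2*(b - 5)/(2*b + 5)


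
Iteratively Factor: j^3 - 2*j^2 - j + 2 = (j + 1)*(j^2 - 3*j + 2) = (j - 2)*(j + 1)*(j - 1)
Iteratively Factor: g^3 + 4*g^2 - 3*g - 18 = (g + 3)*(g^2 + g - 6) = (g + 3)^2*(g - 2)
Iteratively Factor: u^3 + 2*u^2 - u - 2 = (u + 2)*(u^2 - 1) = (u + 1)*(u + 2)*(u - 1)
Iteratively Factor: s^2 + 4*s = (s)*(s + 4)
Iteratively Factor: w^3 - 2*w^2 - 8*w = (w)*(w^2 - 2*w - 8) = w*(w + 2)*(w - 4)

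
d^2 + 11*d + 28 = (d + 4)*(d + 7)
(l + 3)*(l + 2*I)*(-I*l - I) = -I*l^3 + 2*l^2 - 4*I*l^2 + 8*l - 3*I*l + 6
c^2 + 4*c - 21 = (c - 3)*(c + 7)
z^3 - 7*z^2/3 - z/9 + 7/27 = (z - 7/3)*(z - 1/3)*(z + 1/3)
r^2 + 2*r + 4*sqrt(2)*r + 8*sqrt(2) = (r + 2)*(r + 4*sqrt(2))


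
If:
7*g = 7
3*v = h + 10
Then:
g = 1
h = 3*v - 10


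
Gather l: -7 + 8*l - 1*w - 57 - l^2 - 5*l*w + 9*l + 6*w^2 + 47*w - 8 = -l^2 + l*(17 - 5*w) + 6*w^2 + 46*w - 72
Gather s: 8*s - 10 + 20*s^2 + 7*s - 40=20*s^2 + 15*s - 50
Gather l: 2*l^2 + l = 2*l^2 + l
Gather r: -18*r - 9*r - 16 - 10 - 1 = -27*r - 27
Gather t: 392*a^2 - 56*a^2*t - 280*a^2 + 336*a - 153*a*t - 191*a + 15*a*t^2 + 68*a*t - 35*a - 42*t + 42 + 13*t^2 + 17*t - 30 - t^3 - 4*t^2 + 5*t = 112*a^2 + 110*a - t^3 + t^2*(15*a + 9) + t*(-56*a^2 - 85*a - 20) + 12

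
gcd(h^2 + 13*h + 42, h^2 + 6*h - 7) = h + 7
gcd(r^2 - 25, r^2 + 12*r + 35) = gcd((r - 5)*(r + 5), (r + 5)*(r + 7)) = r + 5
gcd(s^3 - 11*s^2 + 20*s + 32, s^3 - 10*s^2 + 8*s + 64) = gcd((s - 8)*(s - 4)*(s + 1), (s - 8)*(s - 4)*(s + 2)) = s^2 - 12*s + 32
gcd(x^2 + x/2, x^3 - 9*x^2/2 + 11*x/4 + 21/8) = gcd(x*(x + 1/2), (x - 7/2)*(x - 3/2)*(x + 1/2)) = x + 1/2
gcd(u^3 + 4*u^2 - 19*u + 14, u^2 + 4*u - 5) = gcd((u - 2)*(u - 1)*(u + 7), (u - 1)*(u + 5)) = u - 1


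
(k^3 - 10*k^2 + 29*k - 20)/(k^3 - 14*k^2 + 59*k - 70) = (k^2 - 5*k + 4)/(k^2 - 9*k + 14)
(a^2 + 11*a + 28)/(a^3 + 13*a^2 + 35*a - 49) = (a + 4)/(a^2 + 6*a - 7)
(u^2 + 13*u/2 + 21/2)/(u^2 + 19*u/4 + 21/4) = 2*(2*u + 7)/(4*u + 7)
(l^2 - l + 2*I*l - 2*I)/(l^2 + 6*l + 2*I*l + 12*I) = (l - 1)/(l + 6)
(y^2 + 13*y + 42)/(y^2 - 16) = (y^2 + 13*y + 42)/(y^2 - 16)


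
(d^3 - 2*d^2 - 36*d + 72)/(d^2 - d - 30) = (d^2 + 4*d - 12)/(d + 5)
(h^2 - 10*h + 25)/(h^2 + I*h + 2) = (h^2 - 10*h + 25)/(h^2 + I*h + 2)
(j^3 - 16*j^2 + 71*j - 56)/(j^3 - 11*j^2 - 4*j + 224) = (j - 1)/(j + 4)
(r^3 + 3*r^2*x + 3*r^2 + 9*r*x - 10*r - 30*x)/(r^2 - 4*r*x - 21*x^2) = (-r^2 - 3*r + 10)/(-r + 7*x)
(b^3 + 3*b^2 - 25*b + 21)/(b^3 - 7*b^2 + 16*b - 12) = (b^2 + 6*b - 7)/(b^2 - 4*b + 4)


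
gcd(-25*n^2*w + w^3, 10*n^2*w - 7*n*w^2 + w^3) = -5*n*w + w^2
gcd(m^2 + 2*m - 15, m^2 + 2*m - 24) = 1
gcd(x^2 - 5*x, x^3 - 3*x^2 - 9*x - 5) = x - 5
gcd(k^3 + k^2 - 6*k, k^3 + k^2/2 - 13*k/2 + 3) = k^2 + k - 6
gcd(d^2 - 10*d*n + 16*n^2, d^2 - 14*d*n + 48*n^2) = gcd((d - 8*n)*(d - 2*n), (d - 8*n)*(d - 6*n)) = d - 8*n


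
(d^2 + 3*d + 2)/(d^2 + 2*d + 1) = (d + 2)/(d + 1)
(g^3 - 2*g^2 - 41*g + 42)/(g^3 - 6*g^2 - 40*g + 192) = (g^2 - 8*g + 7)/(g^2 - 12*g + 32)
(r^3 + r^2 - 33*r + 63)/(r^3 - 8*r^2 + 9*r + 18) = (r^2 + 4*r - 21)/(r^2 - 5*r - 6)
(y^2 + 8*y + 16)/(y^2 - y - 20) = (y + 4)/(y - 5)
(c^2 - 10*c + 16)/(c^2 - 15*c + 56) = (c - 2)/(c - 7)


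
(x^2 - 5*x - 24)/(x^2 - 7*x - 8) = (x + 3)/(x + 1)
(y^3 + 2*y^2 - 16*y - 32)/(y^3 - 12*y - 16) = (y + 4)/(y + 2)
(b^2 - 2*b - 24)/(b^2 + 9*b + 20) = (b - 6)/(b + 5)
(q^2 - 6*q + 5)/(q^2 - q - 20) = (q - 1)/(q + 4)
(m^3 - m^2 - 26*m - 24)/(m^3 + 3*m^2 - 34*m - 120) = (m + 1)/(m + 5)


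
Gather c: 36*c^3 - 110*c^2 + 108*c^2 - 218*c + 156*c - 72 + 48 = 36*c^3 - 2*c^2 - 62*c - 24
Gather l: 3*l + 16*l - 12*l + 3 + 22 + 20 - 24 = 7*l + 21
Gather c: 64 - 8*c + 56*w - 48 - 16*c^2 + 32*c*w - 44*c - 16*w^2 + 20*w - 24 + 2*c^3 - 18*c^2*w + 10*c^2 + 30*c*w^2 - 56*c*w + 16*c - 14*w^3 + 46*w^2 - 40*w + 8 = 2*c^3 + c^2*(-18*w - 6) + c*(30*w^2 - 24*w - 36) - 14*w^3 + 30*w^2 + 36*w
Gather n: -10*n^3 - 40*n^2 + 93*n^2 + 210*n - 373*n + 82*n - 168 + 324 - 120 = -10*n^3 + 53*n^2 - 81*n + 36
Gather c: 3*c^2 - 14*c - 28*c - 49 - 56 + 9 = 3*c^2 - 42*c - 96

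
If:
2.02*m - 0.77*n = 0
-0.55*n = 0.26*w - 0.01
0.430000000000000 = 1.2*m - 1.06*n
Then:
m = -0.27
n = -0.71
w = 1.55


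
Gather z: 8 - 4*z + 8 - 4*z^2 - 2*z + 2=-4*z^2 - 6*z + 18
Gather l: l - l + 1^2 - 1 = 0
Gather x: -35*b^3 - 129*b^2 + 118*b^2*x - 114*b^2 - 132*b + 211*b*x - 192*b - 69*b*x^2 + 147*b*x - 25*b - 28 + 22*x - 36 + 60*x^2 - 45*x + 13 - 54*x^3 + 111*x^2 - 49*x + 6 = -35*b^3 - 243*b^2 - 349*b - 54*x^3 + x^2*(171 - 69*b) + x*(118*b^2 + 358*b - 72) - 45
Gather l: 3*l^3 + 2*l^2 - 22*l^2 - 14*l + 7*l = 3*l^3 - 20*l^2 - 7*l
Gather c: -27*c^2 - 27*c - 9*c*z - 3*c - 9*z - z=-27*c^2 + c*(-9*z - 30) - 10*z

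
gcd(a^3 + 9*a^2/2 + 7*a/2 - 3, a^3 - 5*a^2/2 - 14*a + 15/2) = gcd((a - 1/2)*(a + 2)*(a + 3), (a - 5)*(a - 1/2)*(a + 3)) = a^2 + 5*a/2 - 3/2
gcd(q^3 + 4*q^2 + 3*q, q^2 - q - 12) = q + 3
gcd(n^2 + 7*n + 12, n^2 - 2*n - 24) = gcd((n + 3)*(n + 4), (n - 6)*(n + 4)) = n + 4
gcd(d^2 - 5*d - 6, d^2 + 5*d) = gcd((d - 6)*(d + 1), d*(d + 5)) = 1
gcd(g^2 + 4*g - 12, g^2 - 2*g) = g - 2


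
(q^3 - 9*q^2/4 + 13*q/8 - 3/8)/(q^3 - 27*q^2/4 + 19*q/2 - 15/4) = (q - 1/2)/(q - 5)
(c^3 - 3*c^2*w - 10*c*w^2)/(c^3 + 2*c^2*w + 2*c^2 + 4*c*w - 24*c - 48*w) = c*(c - 5*w)/(c^2 + 2*c - 24)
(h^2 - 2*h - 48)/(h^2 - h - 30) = (-h^2 + 2*h + 48)/(-h^2 + h + 30)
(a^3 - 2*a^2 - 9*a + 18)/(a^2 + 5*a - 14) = (a^2 - 9)/(a + 7)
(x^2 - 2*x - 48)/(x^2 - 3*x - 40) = (x + 6)/(x + 5)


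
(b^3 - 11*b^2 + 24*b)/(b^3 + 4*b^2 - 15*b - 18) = b*(b - 8)/(b^2 + 7*b + 6)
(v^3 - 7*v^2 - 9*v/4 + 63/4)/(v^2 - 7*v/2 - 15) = (-4*v^3 + 28*v^2 + 9*v - 63)/(2*(-2*v^2 + 7*v + 30))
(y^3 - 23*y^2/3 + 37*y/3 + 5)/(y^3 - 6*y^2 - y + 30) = (y + 1/3)/(y + 2)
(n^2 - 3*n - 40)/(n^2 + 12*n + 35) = (n - 8)/(n + 7)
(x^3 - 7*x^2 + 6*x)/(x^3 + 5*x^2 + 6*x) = (x^2 - 7*x + 6)/(x^2 + 5*x + 6)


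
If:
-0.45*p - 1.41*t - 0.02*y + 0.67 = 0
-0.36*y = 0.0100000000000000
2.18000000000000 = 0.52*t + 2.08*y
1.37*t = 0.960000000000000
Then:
No Solution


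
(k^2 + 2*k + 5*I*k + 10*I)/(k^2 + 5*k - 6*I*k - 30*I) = (k^2 + k*(2 + 5*I) + 10*I)/(k^2 + k*(5 - 6*I) - 30*I)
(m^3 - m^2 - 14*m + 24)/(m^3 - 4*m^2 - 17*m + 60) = (m - 2)/(m - 5)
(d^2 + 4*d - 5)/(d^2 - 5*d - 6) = (-d^2 - 4*d + 5)/(-d^2 + 5*d + 6)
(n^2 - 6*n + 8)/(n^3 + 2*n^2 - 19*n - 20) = (n - 2)/(n^2 + 6*n + 5)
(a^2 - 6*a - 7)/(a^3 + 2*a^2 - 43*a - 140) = (a + 1)/(a^2 + 9*a + 20)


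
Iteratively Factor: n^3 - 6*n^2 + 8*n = (n)*(n^2 - 6*n + 8) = n*(n - 4)*(n - 2)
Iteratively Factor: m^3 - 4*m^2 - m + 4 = (m - 4)*(m^2 - 1) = (m - 4)*(m + 1)*(m - 1)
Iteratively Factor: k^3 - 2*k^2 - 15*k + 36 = (k + 4)*(k^2 - 6*k + 9) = (k - 3)*(k + 4)*(k - 3)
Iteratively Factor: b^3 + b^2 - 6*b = (b - 2)*(b^2 + 3*b) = b*(b - 2)*(b + 3)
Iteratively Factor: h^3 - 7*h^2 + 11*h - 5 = (h - 1)*(h^2 - 6*h + 5) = (h - 5)*(h - 1)*(h - 1)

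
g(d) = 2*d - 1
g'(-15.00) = 2.00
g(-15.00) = -31.00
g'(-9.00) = 2.00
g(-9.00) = -19.00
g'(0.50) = 2.00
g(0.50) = 0.00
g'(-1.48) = 2.00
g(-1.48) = -3.96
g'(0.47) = 2.00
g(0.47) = -0.06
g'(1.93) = 2.00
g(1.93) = 2.86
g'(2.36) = 2.00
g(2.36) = 3.72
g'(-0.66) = 2.00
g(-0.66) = -2.32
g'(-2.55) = 2.00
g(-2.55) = -6.10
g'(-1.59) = 2.00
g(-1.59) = -4.18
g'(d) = 2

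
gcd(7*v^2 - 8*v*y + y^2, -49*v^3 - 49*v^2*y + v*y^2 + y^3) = -7*v + y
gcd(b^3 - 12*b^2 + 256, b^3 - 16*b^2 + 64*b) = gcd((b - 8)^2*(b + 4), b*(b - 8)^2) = b^2 - 16*b + 64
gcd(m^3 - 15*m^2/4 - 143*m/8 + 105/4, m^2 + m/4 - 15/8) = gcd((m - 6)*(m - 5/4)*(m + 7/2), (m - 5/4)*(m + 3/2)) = m - 5/4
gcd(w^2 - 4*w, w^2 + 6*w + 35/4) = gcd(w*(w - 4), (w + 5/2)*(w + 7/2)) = 1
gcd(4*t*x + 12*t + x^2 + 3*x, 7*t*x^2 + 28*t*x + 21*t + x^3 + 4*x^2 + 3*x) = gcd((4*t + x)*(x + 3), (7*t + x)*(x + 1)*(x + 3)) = x + 3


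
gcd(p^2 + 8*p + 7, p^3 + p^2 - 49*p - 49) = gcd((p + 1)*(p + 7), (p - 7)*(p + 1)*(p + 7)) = p^2 + 8*p + 7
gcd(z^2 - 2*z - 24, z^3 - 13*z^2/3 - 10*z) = z - 6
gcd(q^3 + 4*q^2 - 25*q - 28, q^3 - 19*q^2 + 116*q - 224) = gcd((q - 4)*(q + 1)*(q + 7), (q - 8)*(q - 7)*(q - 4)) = q - 4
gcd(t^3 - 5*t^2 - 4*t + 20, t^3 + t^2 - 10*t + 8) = t - 2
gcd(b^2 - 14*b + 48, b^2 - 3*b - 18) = b - 6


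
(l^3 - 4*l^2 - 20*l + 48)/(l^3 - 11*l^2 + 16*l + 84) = (l^2 + 2*l - 8)/(l^2 - 5*l - 14)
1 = 1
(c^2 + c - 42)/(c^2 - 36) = (c + 7)/(c + 6)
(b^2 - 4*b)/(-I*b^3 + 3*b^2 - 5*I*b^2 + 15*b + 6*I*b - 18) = I*b*(b - 4)/(b^3 + b^2*(5 + 3*I) + 3*b*(-2 + 5*I) - 18*I)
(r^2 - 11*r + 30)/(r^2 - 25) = (r - 6)/(r + 5)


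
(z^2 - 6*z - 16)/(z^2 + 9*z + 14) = (z - 8)/(z + 7)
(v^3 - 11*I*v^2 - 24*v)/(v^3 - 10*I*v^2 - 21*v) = (v - 8*I)/(v - 7*I)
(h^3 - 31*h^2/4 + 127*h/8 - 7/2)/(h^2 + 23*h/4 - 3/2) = (h^2 - 15*h/2 + 14)/(h + 6)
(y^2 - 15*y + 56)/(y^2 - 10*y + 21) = (y - 8)/(y - 3)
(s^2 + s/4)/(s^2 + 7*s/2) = (4*s + 1)/(2*(2*s + 7))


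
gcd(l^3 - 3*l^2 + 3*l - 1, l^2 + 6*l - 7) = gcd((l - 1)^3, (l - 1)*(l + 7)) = l - 1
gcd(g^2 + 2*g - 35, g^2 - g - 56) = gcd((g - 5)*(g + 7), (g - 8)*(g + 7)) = g + 7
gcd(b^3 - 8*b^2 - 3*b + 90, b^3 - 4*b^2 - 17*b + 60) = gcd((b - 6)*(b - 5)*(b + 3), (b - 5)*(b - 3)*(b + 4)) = b - 5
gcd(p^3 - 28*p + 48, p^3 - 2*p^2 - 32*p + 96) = p^2 + 2*p - 24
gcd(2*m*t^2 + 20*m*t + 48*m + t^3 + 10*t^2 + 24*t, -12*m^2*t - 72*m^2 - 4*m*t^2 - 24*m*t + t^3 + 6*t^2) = 2*m*t + 12*m + t^2 + 6*t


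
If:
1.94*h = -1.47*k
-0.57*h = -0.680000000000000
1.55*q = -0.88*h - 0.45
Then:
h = 1.19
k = -1.57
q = -0.97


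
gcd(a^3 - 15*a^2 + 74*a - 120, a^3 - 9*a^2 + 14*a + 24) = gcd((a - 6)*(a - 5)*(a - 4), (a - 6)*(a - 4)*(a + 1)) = a^2 - 10*a + 24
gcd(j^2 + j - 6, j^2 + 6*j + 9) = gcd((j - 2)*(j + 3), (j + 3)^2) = j + 3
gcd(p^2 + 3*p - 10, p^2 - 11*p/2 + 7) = p - 2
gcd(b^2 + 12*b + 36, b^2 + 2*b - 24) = b + 6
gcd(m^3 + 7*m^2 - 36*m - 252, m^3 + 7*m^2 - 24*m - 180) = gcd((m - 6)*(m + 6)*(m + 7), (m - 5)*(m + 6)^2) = m + 6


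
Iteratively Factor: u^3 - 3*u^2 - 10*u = (u + 2)*(u^2 - 5*u) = u*(u + 2)*(u - 5)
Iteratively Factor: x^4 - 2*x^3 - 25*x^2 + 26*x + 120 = (x - 3)*(x^3 + x^2 - 22*x - 40) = (x - 3)*(x + 2)*(x^2 - x - 20) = (x - 3)*(x + 2)*(x + 4)*(x - 5)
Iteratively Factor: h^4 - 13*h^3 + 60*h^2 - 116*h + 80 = (h - 2)*(h^3 - 11*h^2 + 38*h - 40) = (h - 5)*(h - 2)*(h^2 - 6*h + 8) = (h - 5)*(h - 4)*(h - 2)*(h - 2)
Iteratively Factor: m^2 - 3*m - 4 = (m + 1)*(m - 4)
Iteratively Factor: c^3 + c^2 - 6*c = (c)*(c^2 + c - 6) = c*(c + 3)*(c - 2)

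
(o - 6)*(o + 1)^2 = o^3 - 4*o^2 - 11*o - 6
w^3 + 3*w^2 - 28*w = w*(w - 4)*(w + 7)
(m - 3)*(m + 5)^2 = m^3 + 7*m^2 - 5*m - 75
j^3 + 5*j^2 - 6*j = j*(j - 1)*(j + 6)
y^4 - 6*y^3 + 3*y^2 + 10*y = y*(y - 5)*(y - 2)*(y + 1)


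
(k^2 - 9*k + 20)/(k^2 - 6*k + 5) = (k - 4)/(k - 1)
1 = 1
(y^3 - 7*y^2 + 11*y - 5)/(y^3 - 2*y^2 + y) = (y - 5)/y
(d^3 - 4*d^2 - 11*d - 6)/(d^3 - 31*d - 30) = (d + 1)/(d + 5)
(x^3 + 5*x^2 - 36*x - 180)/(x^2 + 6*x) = x - 1 - 30/x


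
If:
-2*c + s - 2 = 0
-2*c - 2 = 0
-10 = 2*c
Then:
No Solution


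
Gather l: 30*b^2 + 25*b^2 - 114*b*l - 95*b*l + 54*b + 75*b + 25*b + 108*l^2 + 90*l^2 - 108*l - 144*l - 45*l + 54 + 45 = 55*b^2 + 154*b + 198*l^2 + l*(-209*b - 297) + 99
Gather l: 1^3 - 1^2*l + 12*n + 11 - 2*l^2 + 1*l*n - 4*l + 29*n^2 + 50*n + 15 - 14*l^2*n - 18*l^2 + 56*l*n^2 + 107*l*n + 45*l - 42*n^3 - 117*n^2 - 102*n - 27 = l^2*(-14*n - 20) + l*(56*n^2 + 108*n + 40) - 42*n^3 - 88*n^2 - 40*n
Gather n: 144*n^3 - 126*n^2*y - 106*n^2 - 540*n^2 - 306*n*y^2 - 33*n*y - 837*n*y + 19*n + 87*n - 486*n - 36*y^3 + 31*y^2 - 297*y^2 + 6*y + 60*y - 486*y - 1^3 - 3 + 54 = 144*n^3 + n^2*(-126*y - 646) + n*(-306*y^2 - 870*y - 380) - 36*y^3 - 266*y^2 - 420*y + 50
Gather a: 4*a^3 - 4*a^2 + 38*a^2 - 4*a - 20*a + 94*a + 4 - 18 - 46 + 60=4*a^3 + 34*a^2 + 70*a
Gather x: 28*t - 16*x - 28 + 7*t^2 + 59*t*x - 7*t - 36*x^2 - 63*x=7*t^2 + 21*t - 36*x^2 + x*(59*t - 79) - 28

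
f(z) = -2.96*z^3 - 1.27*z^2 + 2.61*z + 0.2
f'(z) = -8.88*z^2 - 2.54*z + 2.61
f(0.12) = 0.49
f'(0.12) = 2.18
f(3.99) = -197.63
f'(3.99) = -148.90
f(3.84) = -176.11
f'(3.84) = -138.08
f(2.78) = -65.95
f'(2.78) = -73.08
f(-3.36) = 89.37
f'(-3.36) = -89.11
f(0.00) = 0.20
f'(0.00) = 2.61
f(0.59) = 0.69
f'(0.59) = -1.98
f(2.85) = -71.20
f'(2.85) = -76.76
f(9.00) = -2237.02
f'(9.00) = -739.53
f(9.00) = -2237.02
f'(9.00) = -739.53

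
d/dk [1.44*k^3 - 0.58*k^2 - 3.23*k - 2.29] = 4.32*k^2 - 1.16*k - 3.23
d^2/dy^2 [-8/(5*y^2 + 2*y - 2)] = 16*(25*y^2 + 10*y - 4*(5*y + 1)^2 - 10)/(5*y^2 + 2*y - 2)^3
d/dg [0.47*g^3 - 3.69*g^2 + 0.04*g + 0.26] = 1.41*g^2 - 7.38*g + 0.04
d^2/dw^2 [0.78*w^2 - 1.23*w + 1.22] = 1.56000000000000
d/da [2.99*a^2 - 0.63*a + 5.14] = 5.98*a - 0.63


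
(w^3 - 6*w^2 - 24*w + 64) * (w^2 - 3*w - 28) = w^5 - 9*w^4 - 34*w^3 + 304*w^2 + 480*w - 1792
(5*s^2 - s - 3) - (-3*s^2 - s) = 8*s^2 - 3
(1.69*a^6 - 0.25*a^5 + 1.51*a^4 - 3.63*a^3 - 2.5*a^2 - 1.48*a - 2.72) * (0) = 0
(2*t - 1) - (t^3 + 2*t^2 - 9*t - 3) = -t^3 - 2*t^2 + 11*t + 2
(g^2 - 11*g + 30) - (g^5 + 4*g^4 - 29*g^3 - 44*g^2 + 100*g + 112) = -g^5 - 4*g^4 + 29*g^3 + 45*g^2 - 111*g - 82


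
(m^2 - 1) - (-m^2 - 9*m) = 2*m^2 + 9*m - 1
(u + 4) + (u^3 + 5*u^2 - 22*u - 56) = u^3 + 5*u^2 - 21*u - 52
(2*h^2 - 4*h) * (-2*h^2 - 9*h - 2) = -4*h^4 - 10*h^3 + 32*h^2 + 8*h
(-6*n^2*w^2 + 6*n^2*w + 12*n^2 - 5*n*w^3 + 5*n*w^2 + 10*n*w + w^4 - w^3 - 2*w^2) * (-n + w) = 6*n^3*w^2 - 6*n^3*w - 12*n^3 - n^2*w^3 + n^2*w^2 + 2*n^2*w - 6*n*w^4 + 6*n*w^3 + 12*n*w^2 + w^5 - w^4 - 2*w^3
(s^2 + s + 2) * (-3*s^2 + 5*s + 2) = -3*s^4 + 2*s^3 + s^2 + 12*s + 4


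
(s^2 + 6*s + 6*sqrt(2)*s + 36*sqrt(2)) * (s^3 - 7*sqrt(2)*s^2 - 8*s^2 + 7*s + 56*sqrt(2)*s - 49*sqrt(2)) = s^5 - 2*s^4 - sqrt(2)*s^4 - 125*s^3 + 2*sqrt(2)*s^3 + 41*sqrt(2)*s^2 + 210*s^2 - 42*sqrt(2)*s + 3444*s - 3528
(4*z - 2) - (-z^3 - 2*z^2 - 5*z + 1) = z^3 + 2*z^2 + 9*z - 3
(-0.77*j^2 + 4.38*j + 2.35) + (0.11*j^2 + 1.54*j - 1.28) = -0.66*j^2 + 5.92*j + 1.07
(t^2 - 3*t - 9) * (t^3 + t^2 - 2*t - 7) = t^5 - 2*t^4 - 14*t^3 - 10*t^2 + 39*t + 63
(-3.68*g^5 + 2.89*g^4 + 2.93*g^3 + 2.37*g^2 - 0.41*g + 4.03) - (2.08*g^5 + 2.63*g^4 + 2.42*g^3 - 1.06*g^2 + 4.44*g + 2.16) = -5.76*g^5 + 0.26*g^4 + 0.51*g^3 + 3.43*g^2 - 4.85*g + 1.87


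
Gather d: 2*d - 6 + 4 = 2*d - 2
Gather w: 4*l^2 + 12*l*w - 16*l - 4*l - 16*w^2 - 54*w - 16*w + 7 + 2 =4*l^2 - 20*l - 16*w^2 + w*(12*l - 70) + 9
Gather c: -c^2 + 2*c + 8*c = -c^2 + 10*c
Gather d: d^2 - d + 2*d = d^2 + d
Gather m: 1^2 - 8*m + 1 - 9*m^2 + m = -9*m^2 - 7*m + 2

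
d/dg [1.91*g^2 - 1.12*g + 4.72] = 3.82*g - 1.12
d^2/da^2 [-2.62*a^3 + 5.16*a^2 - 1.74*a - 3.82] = 10.32 - 15.72*a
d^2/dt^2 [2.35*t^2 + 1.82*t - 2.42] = 4.70000000000000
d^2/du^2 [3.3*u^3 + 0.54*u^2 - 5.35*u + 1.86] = 19.8*u + 1.08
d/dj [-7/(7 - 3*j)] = -21/(3*j - 7)^2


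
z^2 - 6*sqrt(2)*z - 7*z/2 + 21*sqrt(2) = (z - 7/2)*(z - 6*sqrt(2))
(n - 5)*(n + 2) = n^2 - 3*n - 10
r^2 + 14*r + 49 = (r + 7)^2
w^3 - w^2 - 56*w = w*(w - 8)*(w + 7)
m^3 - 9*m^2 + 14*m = m*(m - 7)*(m - 2)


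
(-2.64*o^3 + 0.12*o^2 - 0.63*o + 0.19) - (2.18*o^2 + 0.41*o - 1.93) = -2.64*o^3 - 2.06*o^2 - 1.04*o + 2.12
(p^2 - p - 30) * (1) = p^2 - p - 30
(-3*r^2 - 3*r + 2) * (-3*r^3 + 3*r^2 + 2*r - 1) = 9*r^5 - 21*r^3 + 3*r^2 + 7*r - 2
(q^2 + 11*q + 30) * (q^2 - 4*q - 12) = q^4 + 7*q^3 - 26*q^2 - 252*q - 360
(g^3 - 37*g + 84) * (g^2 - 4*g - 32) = g^5 - 4*g^4 - 69*g^3 + 232*g^2 + 848*g - 2688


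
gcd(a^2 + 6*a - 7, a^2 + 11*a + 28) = a + 7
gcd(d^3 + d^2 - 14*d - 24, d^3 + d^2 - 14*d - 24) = d^3 + d^2 - 14*d - 24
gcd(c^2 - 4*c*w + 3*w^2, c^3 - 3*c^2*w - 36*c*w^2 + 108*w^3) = -c + 3*w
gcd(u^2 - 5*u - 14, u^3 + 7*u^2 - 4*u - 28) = u + 2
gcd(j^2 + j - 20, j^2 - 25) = j + 5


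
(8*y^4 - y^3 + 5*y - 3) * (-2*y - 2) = -16*y^5 - 14*y^4 + 2*y^3 - 10*y^2 - 4*y + 6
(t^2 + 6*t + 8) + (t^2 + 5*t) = 2*t^2 + 11*t + 8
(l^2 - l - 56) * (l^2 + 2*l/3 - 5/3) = l^4 - l^3/3 - 175*l^2/3 - 107*l/3 + 280/3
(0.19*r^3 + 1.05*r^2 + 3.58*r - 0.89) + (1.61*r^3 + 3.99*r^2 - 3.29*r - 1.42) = 1.8*r^3 + 5.04*r^2 + 0.29*r - 2.31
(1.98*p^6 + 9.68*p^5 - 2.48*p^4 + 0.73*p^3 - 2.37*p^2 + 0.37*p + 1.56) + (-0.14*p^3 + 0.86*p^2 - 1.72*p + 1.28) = 1.98*p^6 + 9.68*p^5 - 2.48*p^4 + 0.59*p^3 - 1.51*p^2 - 1.35*p + 2.84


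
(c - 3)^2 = c^2 - 6*c + 9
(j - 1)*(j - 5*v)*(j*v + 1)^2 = j^4*v^2 - 5*j^3*v^3 - j^3*v^2 + 2*j^3*v + 5*j^2*v^3 - 10*j^2*v^2 - 2*j^2*v + j^2 + 10*j*v^2 - 5*j*v - j + 5*v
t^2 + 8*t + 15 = (t + 3)*(t + 5)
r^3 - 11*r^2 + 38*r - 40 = (r - 5)*(r - 4)*(r - 2)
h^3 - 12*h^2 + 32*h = h*(h - 8)*(h - 4)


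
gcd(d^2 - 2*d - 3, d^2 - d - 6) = d - 3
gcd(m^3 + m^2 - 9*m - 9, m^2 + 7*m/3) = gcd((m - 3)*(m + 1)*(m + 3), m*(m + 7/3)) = 1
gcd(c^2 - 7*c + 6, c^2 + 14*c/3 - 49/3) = 1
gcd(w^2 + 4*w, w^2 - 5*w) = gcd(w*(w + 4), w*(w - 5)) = w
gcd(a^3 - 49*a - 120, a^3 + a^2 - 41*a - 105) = a^2 + 8*a + 15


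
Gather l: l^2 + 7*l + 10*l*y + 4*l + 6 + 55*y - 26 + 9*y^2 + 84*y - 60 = l^2 + l*(10*y + 11) + 9*y^2 + 139*y - 80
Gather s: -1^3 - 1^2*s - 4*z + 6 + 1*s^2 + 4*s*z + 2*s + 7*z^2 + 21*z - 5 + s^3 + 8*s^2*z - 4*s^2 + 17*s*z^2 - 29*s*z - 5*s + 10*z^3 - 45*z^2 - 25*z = s^3 + s^2*(8*z - 3) + s*(17*z^2 - 25*z - 4) + 10*z^3 - 38*z^2 - 8*z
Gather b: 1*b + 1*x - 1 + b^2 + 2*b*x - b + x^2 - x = b^2 + 2*b*x + x^2 - 1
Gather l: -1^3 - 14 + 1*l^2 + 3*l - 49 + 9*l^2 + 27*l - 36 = 10*l^2 + 30*l - 100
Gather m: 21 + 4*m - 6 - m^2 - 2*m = -m^2 + 2*m + 15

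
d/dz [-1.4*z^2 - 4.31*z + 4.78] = -2.8*z - 4.31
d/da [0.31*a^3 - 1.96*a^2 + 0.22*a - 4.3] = 0.93*a^2 - 3.92*a + 0.22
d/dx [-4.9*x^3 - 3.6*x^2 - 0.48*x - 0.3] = -14.7*x^2 - 7.2*x - 0.48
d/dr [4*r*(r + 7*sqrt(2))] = 8*r + 28*sqrt(2)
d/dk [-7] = 0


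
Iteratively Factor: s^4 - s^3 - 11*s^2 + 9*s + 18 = (s - 3)*(s^3 + 2*s^2 - 5*s - 6) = (s - 3)*(s - 2)*(s^2 + 4*s + 3) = (s - 3)*(s - 2)*(s + 1)*(s + 3)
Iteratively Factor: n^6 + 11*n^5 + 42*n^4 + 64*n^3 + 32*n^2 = (n + 1)*(n^5 + 10*n^4 + 32*n^3 + 32*n^2) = n*(n + 1)*(n^4 + 10*n^3 + 32*n^2 + 32*n) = n*(n + 1)*(n + 4)*(n^3 + 6*n^2 + 8*n) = n*(n + 1)*(n + 4)^2*(n^2 + 2*n) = n*(n + 1)*(n + 2)*(n + 4)^2*(n)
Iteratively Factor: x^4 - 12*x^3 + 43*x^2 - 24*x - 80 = (x - 4)*(x^3 - 8*x^2 + 11*x + 20) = (x - 4)*(x + 1)*(x^2 - 9*x + 20) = (x - 4)^2*(x + 1)*(x - 5)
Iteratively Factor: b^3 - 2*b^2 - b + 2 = (b + 1)*(b^2 - 3*b + 2) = (b - 1)*(b + 1)*(b - 2)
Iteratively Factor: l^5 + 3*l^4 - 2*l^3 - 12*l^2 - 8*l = (l + 2)*(l^4 + l^3 - 4*l^2 - 4*l) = (l + 1)*(l + 2)*(l^3 - 4*l) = (l + 1)*(l + 2)^2*(l^2 - 2*l) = (l - 2)*(l + 1)*(l + 2)^2*(l)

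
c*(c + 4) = c^2 + 4*c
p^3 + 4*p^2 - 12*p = p*(p - 2)*(p + 6)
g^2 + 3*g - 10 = (g - 2)*(g + 5)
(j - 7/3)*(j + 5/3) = j^2 - 2*j/3 - 35/9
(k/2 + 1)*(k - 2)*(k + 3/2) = k^3/2 + 3*k^2/4 - 2*k - 3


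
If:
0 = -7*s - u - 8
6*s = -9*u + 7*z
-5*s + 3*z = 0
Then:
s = -108/103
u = -68/103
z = -180/103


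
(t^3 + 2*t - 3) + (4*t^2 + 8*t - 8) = t^3 + 4*t^2 + 10*t - 11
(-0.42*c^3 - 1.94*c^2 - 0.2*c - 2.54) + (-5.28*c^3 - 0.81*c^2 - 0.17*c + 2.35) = -5.7*c^3 - 2.75*c^2 - 0.37*c - 0.19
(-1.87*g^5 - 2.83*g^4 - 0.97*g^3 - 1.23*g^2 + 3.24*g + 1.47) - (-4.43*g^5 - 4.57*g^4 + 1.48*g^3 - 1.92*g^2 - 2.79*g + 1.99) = 2.56*g^5 + 1.74*g^4 - 2.45*g^3 + 0.69*g^2 + 6.03*g - 0.52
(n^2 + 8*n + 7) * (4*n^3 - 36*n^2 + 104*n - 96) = 4*n^5 - 4*n^4 - 156*n^3 + 484*n^2 - 40*n - 672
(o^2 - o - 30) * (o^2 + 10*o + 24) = o^4 + 9*o^3 - 16*o^2 - 324*o - 720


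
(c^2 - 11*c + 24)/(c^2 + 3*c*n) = (c^2 - 11*c + 24)/(c*(c + 3*n))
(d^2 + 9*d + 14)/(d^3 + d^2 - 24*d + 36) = (d^2 + 9*d + 14)/(d^3 + d^2 - 24*d + 36)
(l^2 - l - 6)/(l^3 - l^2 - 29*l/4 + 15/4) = 4*(l + 2)/(4*l^2 + 8*l - 5)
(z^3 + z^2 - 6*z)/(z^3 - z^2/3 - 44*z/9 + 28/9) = 9*z*(z + 3)/(9*z^2 + 15*z - 14)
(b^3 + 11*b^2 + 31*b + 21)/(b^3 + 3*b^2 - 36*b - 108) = (b^2 + 8*b + 7)/(b^2 - 36)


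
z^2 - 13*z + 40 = (z - 8)*(z - 5)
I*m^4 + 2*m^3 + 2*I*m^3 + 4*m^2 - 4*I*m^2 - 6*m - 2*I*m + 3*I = (m + 3)*(m - I)^2*(I*m - I)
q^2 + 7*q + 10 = (q + 2)*(q + 5)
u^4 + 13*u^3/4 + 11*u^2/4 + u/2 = u*(u + 1/4)*(u + 1)*(u + 2)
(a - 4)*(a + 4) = a^2 - 16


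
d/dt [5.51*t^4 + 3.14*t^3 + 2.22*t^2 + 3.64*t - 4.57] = 22.04*t^3 + 9.42*t^2 + 4.44*t + 3.64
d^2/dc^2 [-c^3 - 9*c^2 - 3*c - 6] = -6*c - 18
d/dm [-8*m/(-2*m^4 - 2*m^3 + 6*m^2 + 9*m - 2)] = 16*(-3*m^4 - 2*m^3 + 3*m^2 + 1)/(4*m^8 + 8*m^7 - 20*m^6 - 60*m^5 + 8*m^4 + 116*m^3 + 57*m^2 - 36*m + 4)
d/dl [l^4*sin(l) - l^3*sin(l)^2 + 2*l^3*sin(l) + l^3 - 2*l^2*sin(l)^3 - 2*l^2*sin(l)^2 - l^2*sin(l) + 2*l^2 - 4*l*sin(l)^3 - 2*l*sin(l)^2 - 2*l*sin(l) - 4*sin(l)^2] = l^4*cos(l) + 4*l^3*sin(l) - l^3*sin(2*l) + 2*l^3*cos(l) + 6*l^2*sin(l) - 2*l^2*sin(2*l) - 5*l^2*cos(l)/2 + 3*l^2*cos(2*l)/2 + 3*l^2*cos(3*l)/2 + 3*l^2/2 - 3*l*sin(l) + l*sin(3*l) - 2*sqrt(2)*l*sin(l + pi/4) - 3*l*cos(l) + 3*l*cos(3*l) + 2*sqrt(2)*l*cos(2*l + pi/4) + 2*l - 5*sin(l) - 4*sin(2*l) + sin(3*l) + cos(2*l) - 1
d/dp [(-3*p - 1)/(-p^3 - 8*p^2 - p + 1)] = (3*p^3 + 24*p^2 + 3*p - (3*p + 1)*(3*p^2 + 16*p + 1) - 3)/(p^3 + 8*p^2 + p - 1)^2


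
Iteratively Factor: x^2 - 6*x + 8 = (x - 2)*(x - 4)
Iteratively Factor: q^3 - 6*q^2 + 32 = (q - 4)*(q^2 - 2*q - 8) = (q - 4)*(q + 2)*(q - 4)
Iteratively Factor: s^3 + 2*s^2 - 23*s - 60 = (s + 3)*(s^2 - s - 20) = (s - 5)*(s + 3)*(s + 4)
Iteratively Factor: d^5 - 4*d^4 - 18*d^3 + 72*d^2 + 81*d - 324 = (d - 3)*(d^4 - d^3 - 21*d^2 + 9*d + 108) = (d - 3)*(d + 3)*(d^3 - 4*d^2 - 9*d + 36) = (d - 3)^2*(d + 3)*(d^2 - d - 12) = (d - 4)*(d - 3)^2*(d + 3)*(d + 3)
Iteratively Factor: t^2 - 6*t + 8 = (t - 4)*(t - 2)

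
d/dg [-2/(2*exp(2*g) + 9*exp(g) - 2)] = (8*exp(g) + 18)*exp(g)/(2*exp(2*g) + 9*exp(g) - 2)^2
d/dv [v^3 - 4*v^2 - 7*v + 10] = 3*v^2 - 8*v - 7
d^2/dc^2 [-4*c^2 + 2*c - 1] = -8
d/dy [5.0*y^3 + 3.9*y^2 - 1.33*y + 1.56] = 15.0*y^2 + 7.8*y - 1.33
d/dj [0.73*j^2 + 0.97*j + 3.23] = 1.46*j + 0.97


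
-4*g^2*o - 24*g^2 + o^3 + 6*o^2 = (-2*g + o)*(2*g + o)*(o + 6)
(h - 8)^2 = h^2 - 16*h + 64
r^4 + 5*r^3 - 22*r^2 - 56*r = r*(r - 4)*(r + 2)*(r + 7)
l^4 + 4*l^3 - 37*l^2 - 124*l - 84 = (l - 6)*(l + 1)*(l + 2)*(l + 7)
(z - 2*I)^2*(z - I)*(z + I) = z^4 - 4*I*z^3 - 3*z^2 - 4*I*z - 4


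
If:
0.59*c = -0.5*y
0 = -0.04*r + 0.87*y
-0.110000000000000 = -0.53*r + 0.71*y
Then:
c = -0.01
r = 0.22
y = 0.01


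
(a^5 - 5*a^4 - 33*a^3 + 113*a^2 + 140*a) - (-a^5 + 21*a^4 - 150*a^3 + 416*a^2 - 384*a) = 2*a^5 - 26*a^4 + 117*a^3 - 303*a^2 + 524*a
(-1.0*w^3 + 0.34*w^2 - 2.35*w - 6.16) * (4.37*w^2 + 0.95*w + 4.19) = -4.37*w^5 + 0.5358*w^4 - 14.1365*w^3 - 27.7271*w^2 - 15.6985*w - 25.8104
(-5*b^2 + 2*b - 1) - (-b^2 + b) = -4*b^2 + b - 1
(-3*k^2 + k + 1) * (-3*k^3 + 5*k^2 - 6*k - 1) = 9*k^5 - 18*k^4 + 20*k^3 + 2*k^2 - 7*k - 1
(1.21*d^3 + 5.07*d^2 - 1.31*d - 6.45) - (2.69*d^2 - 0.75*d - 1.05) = 1.21*d^3 + 2.38*d^2 - 0.56*d - 5.4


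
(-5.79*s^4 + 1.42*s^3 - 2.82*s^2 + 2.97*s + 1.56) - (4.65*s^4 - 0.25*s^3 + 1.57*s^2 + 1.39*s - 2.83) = -10.44*s^4 + 1.67*s^3 - 4.39*s^2 + 1.58*s + 4.39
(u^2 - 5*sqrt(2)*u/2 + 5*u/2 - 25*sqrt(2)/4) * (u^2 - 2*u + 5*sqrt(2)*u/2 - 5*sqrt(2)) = u^4 + u^3/2 - 35*u^2/2 - 25*u/4 + 125/2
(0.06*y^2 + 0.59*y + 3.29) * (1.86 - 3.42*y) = -0.2052*y^3 - 1.9062*y^2 - 10.1544*y + 6.1194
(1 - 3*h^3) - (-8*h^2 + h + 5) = -3*h^3 + 8*h^2 - h - 4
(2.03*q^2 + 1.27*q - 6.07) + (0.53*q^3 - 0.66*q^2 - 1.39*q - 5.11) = 0.53*q^3 + 1.37*q^2 - 0.12*q - 11.18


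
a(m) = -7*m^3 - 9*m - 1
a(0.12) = -2.09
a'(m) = -21*m^2 - 9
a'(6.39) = -866.47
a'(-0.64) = -17.60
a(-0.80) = 9.78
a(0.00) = -1.00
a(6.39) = -1884.93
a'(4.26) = -390.10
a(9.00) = -5185.00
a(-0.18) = 0.66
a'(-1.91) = -85.61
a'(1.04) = -31.71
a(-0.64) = 6.60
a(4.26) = -580.50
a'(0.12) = -9.30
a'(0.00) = -9.00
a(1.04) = -18.23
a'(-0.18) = -9.68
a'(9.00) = -1710.00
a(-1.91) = 64.97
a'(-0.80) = -22.44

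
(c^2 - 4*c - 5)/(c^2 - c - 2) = (c - 5)/(c - 2)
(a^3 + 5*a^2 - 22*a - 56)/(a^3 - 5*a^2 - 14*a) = (a^2 + 3*a - 28)/(a*(a - 7))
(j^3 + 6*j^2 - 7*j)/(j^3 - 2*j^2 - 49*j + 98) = j*(j - 1)/(j^2 - 9*j + 14)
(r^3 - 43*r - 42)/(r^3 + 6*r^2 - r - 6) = (r - 7)/(r - 1)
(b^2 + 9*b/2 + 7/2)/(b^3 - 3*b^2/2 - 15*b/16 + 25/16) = 8*(2*b + 7)/(16*b^2 - 40*b + 25)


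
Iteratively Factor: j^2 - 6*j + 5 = (j - 1)*(j - 5)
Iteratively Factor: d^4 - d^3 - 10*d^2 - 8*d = (d)*(d^3 - d^2 - 10*d - 8) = d*(d + 1)*(d^2 - 2*d - 8) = d*(d - 4)*(d + 1)*(d + 2)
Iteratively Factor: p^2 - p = (p)*(p - 1)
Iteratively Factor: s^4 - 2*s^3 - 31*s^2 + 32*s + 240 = (s + 4)*(s^3 - 6*s^2 - 7*s + 60) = (s - 5)*(s + 4)*(s^2 - s - 12) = (s - 5)*(s - 4)*(s + 4)*(s + 3)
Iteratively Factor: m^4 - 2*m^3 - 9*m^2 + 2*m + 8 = (m + 2)*(m^3 - 4*m^2 - m + 4) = (m + 1)*(m + 2)*(m^2 - 5*m + 4) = (m - 4)*(m + 1)*(m + 2)*(m - 1)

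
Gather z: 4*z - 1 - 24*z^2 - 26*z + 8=-24*z^2 - 22*z + 7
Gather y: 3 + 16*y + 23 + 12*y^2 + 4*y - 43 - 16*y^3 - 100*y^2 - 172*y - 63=-16*y^3 - 88*y^2 - 152*y - 80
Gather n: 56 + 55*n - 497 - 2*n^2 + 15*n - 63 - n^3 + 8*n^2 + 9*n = -n^3 + 6*n^2 + 79*n - 504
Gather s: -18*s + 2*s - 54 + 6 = -16*s - 48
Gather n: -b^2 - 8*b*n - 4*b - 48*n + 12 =-b^2 - 4*b + n*(-8*b - 48) + 12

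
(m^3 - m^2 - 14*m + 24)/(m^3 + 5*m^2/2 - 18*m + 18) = 2*(m^2 + m - 12)/(2*m^2 + 9*m - 18)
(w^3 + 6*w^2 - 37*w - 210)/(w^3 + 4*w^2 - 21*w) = (w^2 - w - 30)/(w*(w - 3))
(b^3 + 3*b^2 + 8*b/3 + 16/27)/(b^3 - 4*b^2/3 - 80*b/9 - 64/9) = (b + 1/3)/(b - 4)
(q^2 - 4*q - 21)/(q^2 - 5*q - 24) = (q - 7)/(q - 8)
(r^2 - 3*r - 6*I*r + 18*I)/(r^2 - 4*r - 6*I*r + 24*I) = (r - 3)/(r - 4)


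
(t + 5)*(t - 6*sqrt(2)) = t^2 - 6*sqrt(2)*t + 5*t - 30*sqrt(2)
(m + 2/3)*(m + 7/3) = m^2 + 3*m + 14/9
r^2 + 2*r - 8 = (r - 2)*(r + 4)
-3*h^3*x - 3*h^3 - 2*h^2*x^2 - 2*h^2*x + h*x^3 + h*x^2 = (-3*h + x)*(h + x)*(h*x + h)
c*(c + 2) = c^2 + 2*c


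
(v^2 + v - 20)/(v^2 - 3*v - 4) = (v + 5)/(v + 1)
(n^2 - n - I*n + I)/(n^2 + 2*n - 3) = (n - I)/(n + 3)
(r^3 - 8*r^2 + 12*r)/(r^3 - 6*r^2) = (r - 2)/r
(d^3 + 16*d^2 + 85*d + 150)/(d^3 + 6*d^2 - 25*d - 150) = (d + 5)/(d - 5)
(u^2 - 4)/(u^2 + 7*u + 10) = (u - 2)/(u + 5)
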